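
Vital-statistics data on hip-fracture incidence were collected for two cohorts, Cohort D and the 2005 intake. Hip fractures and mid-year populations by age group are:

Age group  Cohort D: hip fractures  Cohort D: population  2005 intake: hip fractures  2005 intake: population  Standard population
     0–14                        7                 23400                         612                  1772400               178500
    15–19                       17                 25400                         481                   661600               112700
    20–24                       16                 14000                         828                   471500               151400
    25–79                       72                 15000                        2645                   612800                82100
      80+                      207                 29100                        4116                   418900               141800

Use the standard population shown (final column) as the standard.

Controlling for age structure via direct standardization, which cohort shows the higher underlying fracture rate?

2005 intake

Age-specific rates per 100000 for Cohort D: 29.91, 66.93, 114.29, 480.00, 711.34.
For the 2005 intake: 34.53, 72.70, 175.61, 431.63, 982.57.
Standard total = 666500; weights = 0.2678, 0.1691, 0.2272, 0.1232, 0.2128.
Cohort D: 0.2678×29.91 + 0.1691×66.93 + 0.2272×114.29 + 0.1232×480.00 + 0.2128×711.34 = 255.7563 per 100000.
The 2005 intake: 0.2678×34.53 + 0.1691×72.70 + 0.2272×175.61 + 0.1232×431.63 + 0.2128×982.57 = 323.6455 per 100000.
The crude rates (298.41 vs 220.51) would put Cohort D higher, but that reflects its age composition; once standardized to a common age structure, the 2005 intake has the higher underlying rate.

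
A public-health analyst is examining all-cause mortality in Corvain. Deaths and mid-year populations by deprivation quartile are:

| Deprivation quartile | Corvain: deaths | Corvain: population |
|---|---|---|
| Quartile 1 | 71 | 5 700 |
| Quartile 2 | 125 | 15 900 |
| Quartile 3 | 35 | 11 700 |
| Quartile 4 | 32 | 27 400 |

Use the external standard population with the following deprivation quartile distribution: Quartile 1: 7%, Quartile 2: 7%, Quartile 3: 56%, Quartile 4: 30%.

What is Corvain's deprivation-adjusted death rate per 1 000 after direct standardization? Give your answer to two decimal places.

3.45

Deprivation-specific rates per 1 000 for Corvain: 12.456, 7.862, 2.991, 1.168.
Standard weights: 0.07, 0.07, 0.56, 0.30.
Standardized rate: 0.0700×12.456 + 0.0700×7.862 + 0.5600×2.991 + 0.3000×1.168 = 3.4478 per 1 000.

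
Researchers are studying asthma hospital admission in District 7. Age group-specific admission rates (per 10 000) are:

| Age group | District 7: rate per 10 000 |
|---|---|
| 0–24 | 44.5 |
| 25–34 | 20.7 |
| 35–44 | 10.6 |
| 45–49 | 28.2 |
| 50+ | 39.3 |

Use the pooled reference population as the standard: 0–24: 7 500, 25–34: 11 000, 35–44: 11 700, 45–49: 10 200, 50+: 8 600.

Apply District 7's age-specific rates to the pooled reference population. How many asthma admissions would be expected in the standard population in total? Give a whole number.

Expected asthma admissions = Σ (standard pop × age-specific rate ÷ 10 000)
= 7 500×44.5/10 000 + 11 000×20.7/10 000 + 11 700×10.6/10 000 + 10 200×28.2/10 000 + 8 600×39.3/10 000
= 33.38 + 22.77 + 12.40 + 28.76 + 33.80 = 131.11.

131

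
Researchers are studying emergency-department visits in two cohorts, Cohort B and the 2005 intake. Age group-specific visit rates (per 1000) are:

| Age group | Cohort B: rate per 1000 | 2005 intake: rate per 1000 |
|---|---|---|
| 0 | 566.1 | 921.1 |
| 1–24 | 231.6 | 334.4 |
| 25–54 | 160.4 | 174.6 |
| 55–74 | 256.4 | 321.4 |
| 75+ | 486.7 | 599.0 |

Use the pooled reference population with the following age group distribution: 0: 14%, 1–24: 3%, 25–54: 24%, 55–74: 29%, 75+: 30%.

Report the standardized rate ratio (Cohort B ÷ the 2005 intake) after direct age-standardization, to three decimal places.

0.760

Standard weights: 0.14, 0.03, 0.24, 0.29, 0.30.
Cohort B: 0.1400×566.1 + 0.0300×231.6 + 0.2400×160.4 + 0.2900×256.4 + 0.3000×486.7 = 345.0640 per 1000.
The 2005 intake: 0.1400×921.1 + 0.0300×334.4 + 0.2400×174.6 + 0.2900×321.4 + 0.3000×599.0 = 453.7960 per 1000.
Ratio = 345.0640 ÷ 453.7960 = 0.76039.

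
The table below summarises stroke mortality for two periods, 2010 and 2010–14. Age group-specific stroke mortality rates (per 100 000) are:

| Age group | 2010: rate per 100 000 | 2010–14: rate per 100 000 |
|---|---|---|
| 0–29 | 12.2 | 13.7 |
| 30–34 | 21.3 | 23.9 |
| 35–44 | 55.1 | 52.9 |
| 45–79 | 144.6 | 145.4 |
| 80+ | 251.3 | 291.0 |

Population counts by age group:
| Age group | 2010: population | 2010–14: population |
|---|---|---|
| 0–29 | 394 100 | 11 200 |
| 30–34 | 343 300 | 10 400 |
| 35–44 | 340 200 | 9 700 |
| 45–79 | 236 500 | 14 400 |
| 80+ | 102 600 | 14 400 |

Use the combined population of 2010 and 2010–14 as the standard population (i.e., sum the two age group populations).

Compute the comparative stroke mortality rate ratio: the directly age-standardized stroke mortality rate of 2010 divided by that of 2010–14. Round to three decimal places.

Combined standard total = 1 476 800; weights = 0.2744, 0.2395, 0.2369, 0.1699, 0.0792.
2010: 0.2744×12.2 + 0.2395×21.3 + 0.2369×55.1 + 0.1699×144.6 + 0.0792×251.3 = 65.9806 per 100 000.
2010–14: 0.2744×13.7 + 0.2395×23.9 + 0.2369×52.9 + 0.1699×145.4 + 0.0792×291.0 = 69.7749 per 100 000.
Ratio = 65.9806 ÷ 69.7749 = 0.94562.

0.946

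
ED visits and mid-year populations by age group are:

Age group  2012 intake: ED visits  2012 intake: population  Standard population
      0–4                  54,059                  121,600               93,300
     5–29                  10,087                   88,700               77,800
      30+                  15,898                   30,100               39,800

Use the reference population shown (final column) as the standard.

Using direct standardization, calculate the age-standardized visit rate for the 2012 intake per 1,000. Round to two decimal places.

Age-specific rates per 1,000 for the 2012 intake: 444.564, 113.720, 528.173.
Standard total = 210,900; weights = 0.4424, 0.3689, 0.1887.
Standardized rate: 0.4424×444.564 + 0.3689×113.720 + 0.1887×528.173 = 338.2957 per 1,000.

338.30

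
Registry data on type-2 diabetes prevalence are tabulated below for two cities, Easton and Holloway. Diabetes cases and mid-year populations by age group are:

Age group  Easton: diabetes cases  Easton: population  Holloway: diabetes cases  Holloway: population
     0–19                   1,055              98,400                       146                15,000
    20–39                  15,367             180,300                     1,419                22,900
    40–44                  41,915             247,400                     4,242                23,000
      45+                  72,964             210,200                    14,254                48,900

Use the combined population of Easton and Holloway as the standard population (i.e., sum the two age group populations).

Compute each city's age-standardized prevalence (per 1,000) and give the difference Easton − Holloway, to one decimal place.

Age-specific rates per 1,000 for Easton: 10.722, 85.230, 169.422, 347.117.
For Holloway: 9.733, 61.965, 184.435, 291.493.
Combined standard total = 846,100; weights = 0.1340, 0.2402, 0.3196, 0.3062.
Easton: 0.1340×10.722 + 0.2402×85.230 + 0.3196×169.422 + 0.3062×347.117 = 182.3476 per 1,000.
Holloway: 0.1340×9.733 + 0.2402×61.965 + 0.3196×184.435 + 0.3062×291.493 = 164.3919 per 1,000.
Difference = 182.3476 − 164.3919 = 17.9557.

18.0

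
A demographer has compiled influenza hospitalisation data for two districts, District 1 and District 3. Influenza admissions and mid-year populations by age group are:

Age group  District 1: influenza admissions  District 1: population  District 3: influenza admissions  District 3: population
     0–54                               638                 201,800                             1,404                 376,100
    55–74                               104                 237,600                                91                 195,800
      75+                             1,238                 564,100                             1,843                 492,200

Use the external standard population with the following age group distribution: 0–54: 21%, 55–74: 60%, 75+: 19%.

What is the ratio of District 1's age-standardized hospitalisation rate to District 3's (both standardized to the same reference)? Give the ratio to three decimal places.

0.757

Age-specific rates per 100,000 for District 1: 316.15, 43.77, 219.46.
For District 3: 373.30, 46.48, 374.44.
Standard weights: 0.21, 0.60, 0.19.
District 1: 0.2100×316.15 + 0.6000×43.77 + 0.1900×219.46 = 134.3534 per 100,000.
District 3: 0.2100×373.30 + 0.6000×46.48 + 0.1900×374.44 = 177.4235 per 100,000.
Ratio = 134.3534 ÷ 177.4235 = 0.75725.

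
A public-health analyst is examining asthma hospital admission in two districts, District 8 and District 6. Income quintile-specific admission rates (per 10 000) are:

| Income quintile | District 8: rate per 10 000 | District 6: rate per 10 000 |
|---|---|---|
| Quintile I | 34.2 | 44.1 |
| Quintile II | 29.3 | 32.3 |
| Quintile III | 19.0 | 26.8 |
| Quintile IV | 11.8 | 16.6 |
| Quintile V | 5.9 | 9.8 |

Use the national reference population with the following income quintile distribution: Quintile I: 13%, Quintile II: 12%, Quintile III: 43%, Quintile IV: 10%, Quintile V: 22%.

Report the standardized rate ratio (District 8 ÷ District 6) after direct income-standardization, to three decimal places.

Standard weights: 0.13, 0.12, 0.43, 0.10, 0.22.
District 8: 0.1300×34.2 + 0.1200×29.3 + 0.4300×19.0 + 0.1000×11.8 + 0.2200×5.9 = 18.6100 per 10 000.
District 6: 0.1300×44.1 + 0.1200×32.3 + 0.4300×26.8 + 0.1000×16.6 + 0.2200×9.8 = 24.9490 per 10 000.
Ratio = 18.6100 ÷ 24.9490 = 0.74592.

0.746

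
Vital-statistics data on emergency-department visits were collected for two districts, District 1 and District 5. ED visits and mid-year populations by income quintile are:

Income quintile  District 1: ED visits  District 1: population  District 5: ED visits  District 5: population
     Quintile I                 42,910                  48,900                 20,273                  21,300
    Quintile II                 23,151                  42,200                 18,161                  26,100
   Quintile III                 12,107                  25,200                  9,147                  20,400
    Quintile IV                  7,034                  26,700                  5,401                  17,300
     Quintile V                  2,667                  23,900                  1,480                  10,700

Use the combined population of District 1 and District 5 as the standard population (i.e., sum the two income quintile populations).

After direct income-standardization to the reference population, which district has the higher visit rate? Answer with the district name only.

Income-specific rates per 1,000 for District 1: 877.505, 548.602, 480.437, 263.446, 111.590.
For District 5: 951.784, 695.824, 448.382, 312.197, 138.318.
Combined standard total = 262,700; weights = 0.2672, 0.2600, 0.1736, 0.1675, 0.1317.
District 1: 0.2672×877.505 + 0.2600×548.602 + 0.1736×480.437 + 0.1675×263.446 + 0.1317×111.590 = 519.3411 per 1,000.
District 5: 0.2672×951.784 + 0.2600×695.824 + 0.1736×448.382 + 0.1675×312.197 + 0.1317×138.318 = 583.5884 per 1,000.

District 5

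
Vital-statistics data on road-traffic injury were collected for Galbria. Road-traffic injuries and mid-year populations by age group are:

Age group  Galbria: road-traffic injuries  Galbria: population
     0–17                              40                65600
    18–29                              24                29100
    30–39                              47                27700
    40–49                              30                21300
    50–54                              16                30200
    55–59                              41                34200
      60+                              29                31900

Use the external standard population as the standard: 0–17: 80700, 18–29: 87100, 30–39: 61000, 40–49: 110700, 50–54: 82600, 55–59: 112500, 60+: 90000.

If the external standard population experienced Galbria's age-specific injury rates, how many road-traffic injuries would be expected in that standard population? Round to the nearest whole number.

Age-specific rates per 100000 for Galbria: 60.98, 82.47, 169.68, 140.85, 52.98, 119.88, 90.91.
Expected road-traffic injuries = Σ (standard pop × age-specific rate ÷ 100000)
= 80700×60.98/100000 + 87100×82.47/100000 + 61000×169.68/100000 + 110700×140.85/100000 + 82600×52.98/100000 + 112500×119.88/100000 + 90000×90.91/100000
= 49.21 + 71.84 + 103.50 + 155.92 + 43.76 + 134.87 + 81.82 = 640.91.

641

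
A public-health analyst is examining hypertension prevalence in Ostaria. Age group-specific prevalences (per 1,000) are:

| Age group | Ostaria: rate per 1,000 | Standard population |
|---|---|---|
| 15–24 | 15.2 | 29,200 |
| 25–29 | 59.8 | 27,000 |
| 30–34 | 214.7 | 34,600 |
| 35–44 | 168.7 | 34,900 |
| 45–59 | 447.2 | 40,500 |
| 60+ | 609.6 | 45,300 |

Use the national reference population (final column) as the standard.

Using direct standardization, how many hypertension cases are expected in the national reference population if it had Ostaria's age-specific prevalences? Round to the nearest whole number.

Expected hypertension cases = Σ (standard pop × age-specific rate ÷ 1,000)
= 29,200×15.2/1,000 + 27,000×59.8/1,000 + 34,600×214.7/1,000 + 34,900×168.7/1,000 + 40,500×447.2/1,000 + 45,300×609.6/1,000
= 443.84 + 1614.60 + 7428.62 + 5887.63 + 18111.60 + 27614.88 = 61101.17.

61101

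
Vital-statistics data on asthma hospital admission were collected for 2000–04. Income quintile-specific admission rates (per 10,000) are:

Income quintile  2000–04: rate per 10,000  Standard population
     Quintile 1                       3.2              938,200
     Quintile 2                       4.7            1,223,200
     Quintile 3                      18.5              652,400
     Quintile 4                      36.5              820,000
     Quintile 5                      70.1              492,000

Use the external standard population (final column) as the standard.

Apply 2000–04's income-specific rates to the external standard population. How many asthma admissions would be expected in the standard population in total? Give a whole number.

Expected asthma admissions = Σ (standard pop × income-specific rate ÷ 10,000)
= 938,200×3.2/10,000 + 1,223,200×4.7/10,000 + 652,400×18.5/10,000 + 820,000×36.5/10,000 + 492,000×70.1/10,000
= 300.22 + 574.90 + 1206.94 + 2993.00 + 3448.92 = 8523.99.

8524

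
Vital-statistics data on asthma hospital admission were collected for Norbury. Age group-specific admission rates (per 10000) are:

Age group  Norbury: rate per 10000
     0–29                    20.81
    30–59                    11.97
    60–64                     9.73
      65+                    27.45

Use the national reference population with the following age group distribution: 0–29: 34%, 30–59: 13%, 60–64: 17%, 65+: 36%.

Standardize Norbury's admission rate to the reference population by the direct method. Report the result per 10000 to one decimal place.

Standard weights: 0.34, 0.13, 0.17, 0.36.
Standardized rate: 0.3400×20.81 + 0.1300×11.97 + 0.1700×9.73 + 0.3600×27.45 = 20.1676 per 10000.

20.2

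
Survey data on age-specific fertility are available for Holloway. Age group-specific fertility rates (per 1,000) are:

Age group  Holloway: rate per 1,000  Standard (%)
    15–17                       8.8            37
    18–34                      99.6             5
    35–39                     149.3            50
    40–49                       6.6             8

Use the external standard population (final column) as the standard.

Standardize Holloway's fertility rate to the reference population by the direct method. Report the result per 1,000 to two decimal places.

Standard weights: 0.37, 0.05, 0.50, 0.08.
Standardized rate: 0.3700×8.8 + 0.0500×99.6 + 0.5000×149.3 + 0.0800×6.6 = 83.4140 per 1,000.

83.41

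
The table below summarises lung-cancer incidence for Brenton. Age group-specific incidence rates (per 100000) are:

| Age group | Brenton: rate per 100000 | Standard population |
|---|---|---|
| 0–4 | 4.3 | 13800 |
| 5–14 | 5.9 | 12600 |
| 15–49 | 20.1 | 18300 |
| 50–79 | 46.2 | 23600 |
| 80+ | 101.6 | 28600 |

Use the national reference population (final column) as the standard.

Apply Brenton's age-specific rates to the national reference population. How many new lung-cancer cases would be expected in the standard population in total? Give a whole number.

45

Expected new lung-cancer cases = Σ (standard pop × age-specific rate ÷ 100000)
= 13800×4.3/100000 + 12600×5.9/100000 + 18300×20.1/100000 + 23600×46.2/100000 + 28600×101.6/100000
= 0.59 + 0.74 + 3.68 + 10.90 + 29.06 = 44.98.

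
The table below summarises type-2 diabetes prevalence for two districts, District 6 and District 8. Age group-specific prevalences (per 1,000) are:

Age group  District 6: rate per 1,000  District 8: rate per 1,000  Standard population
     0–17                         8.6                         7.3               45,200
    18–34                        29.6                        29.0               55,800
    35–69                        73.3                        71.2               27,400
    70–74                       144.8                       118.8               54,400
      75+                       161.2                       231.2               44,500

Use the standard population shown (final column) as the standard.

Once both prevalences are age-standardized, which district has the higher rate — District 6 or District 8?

Standard total = 227,300; weights = 0.1989, 0.2455, 0.1205, 0.2393, 0.1958.
District 6: 0.1989×8.6 + 0.2455×29.6 + 0.1205×73.3 + 0.2393×144.8 + 0.1958×161.2 = 84.0270 per 1,000.
District 8: 0.1989×7.3 + 0.2455×29.0 + 0.1205×71.2 + 0.2393×118.8 + 0.1958×231.2 = 90.8498 per 1,000.

District 8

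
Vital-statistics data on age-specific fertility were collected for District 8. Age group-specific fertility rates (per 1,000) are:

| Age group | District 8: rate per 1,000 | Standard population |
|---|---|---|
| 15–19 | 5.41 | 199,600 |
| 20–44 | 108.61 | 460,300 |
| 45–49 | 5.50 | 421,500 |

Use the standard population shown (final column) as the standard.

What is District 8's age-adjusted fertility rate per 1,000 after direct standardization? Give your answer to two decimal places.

49.37

Standard total = 1,081,400; weights = 0.1846, 0.4257, 0.3898.
Standardized rate: 0.1846×5.41 + 0.4257×108.61 + 0.3898×5.50 = 49.3724 per 1,000.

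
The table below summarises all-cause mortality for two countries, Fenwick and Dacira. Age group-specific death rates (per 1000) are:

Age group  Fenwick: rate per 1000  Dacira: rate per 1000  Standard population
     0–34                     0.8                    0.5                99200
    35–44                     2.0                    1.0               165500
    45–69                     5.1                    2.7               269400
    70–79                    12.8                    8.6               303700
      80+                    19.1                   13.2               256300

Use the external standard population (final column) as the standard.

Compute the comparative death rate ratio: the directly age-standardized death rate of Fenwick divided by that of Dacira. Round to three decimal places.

1.523

Standard total = 1094100; weights = 0.0907, 0.1513, 0.2462, 0.2776, 0.2343.
Fenwick: 0.0907×0.8 + 0.1513×2.0 + 0.2462×5.1 + 0.2776×12.8 + 0.2343×19.1 = 9.6582 per 1000.
Dacira: 0.0907×0.5 + 0.1513×1.0 + 0.2462×2.7 + 0.2776×8.6 + 0.2343×13.2 = 6.3408 per 1000.
Ratio = 9.6582 ÷ 6.3408 = 1.52318.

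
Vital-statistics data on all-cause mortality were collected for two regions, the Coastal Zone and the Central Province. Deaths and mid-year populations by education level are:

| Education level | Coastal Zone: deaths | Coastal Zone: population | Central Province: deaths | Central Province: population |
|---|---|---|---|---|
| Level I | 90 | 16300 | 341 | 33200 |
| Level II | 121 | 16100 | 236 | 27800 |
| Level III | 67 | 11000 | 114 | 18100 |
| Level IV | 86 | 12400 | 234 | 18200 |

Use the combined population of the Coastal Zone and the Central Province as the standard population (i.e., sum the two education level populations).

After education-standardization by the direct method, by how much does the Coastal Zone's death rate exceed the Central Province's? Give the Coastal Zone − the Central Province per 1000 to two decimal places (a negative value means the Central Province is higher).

-3.04

Education-specific rates per 1000 for the Coastal Zone: 5.521, 7.516, 6.091, 6.935.
For the Central Province: 10.271, 8.489, 6.298, 12.857.
Combined standard total = 153100; weights = 0.3233, 0.2867, 0.1901, 0.1999.
The Coastal Zone: 0.3233×5.521 + 0.2867×7.516 + 0.1901×6.091 + 0.1999×6.935 = 6.4841 per 1000.
The Central Province: 0.3233×10.271 + 0.2867×8.489 + 0.1901×6.298 + 0.1999×12.857 = 9.5219 per 1000.
Difference = 6.4841 − 9.5219 = -3.0378.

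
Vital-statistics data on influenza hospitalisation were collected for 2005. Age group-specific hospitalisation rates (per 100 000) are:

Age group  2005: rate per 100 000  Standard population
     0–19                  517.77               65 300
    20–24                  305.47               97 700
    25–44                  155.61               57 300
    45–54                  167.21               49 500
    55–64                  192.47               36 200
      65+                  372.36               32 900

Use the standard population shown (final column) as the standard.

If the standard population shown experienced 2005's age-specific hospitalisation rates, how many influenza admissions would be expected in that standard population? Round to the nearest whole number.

1001

Expected influenza admissions = Σ (standard pop × age-specific rate ÷ 100 000)
= 65 300×517.77/100 000 + 97 700×305.47/100 000 + 57 300×155.61/100 000 + 49 500×167.21/100 000 + 36 200×192.47/100 000 + 32 900×372.36/100 000
= 338.10 + 298.44 + 89.16 + 82.77 + 69.67 + 122.51 = 1000.66.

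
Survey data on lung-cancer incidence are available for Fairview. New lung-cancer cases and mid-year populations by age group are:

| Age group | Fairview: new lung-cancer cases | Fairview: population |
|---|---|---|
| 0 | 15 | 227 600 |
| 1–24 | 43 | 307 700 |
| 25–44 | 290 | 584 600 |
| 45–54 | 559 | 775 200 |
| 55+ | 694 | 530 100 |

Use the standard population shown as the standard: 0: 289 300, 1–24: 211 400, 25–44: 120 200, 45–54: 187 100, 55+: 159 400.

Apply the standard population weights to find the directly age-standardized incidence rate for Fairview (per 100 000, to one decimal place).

Age-specific rates per 100 000 for Fairview: 6.59, 13.97, 49.61, 72.11, 130.92.
Standard total = 967 400; weights = 0.2990, 0.2185, 0.1243, 0.1934, 0.1648.
Standardized rate: 0.2990×6.59 + 0.2185×13.97 + 0.1243×49.61 + 0.1934×72.11 + 0.1648×130.92 = 46.7065 per 100 000.

46.7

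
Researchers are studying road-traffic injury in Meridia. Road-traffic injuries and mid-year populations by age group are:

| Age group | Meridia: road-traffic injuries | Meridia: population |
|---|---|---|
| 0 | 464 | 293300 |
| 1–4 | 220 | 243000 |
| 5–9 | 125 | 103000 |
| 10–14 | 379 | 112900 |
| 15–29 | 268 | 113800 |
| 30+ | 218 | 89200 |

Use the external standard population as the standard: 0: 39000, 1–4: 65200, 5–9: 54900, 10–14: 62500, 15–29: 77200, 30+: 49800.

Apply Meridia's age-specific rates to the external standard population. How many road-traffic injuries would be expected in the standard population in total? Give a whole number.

701

Age-specific rates per 100000 for Meridia: 158.20, 90.53, 121.36, 335.70, 235.50, 244.39.
Expected road-traffic injuries = Σ (standard pop × age-specific rate ÷ 100000)
= 39000×158.20/100000 + 65200×90.53/100000 + 54900×121.36/100000 + 62500×335.70/100000 + 77200×235.50/100000 + 49800×244.39/100000
= 61.70 + 59.03 + 66.63 + 209.81 + 181.81 + 121.71 = 700.68.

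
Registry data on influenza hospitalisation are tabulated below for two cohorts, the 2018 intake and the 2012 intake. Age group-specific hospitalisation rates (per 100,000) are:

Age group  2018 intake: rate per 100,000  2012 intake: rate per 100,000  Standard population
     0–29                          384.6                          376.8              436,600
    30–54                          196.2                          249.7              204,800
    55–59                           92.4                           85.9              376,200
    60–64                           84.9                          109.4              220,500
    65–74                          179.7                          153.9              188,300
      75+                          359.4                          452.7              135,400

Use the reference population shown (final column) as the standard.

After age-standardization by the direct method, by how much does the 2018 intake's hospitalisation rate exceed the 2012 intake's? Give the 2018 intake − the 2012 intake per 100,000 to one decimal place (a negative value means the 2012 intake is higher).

Standard total = 1,561,800; weights = 0.2795, 0.1311, 0.2409, 0.1412, 0.1206, 0.0867.
The 2018 intake: 0.2795×384.6 + 0.1311×196.2 + 0.2409×92.4 + 0.1412×84.9 + 0.1206×179.7 + 0.0867×359.4 = 220.3097 per 100,000.
The 2012 intake: 0.2795×376.8 + 0.1311×249.7 + 0.2409×85.9 + 0.1412×109.4 + 0.1206×153.9 + 0.0867×452.7 = 232.0161 per 100,000.
Difference = 220.3097 − 232.0161 = -11.7063.

-11.7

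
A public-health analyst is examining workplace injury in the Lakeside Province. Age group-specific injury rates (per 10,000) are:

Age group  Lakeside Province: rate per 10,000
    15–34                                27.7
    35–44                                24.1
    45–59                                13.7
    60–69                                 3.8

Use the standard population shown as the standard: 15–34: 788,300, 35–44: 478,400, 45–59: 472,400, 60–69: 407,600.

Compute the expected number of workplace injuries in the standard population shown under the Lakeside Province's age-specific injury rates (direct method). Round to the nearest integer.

Expected workplace injuries = Σ (standard pop × age-specific rate ÷ 10,000)
= 788,300×27.7/10,000 + 478,400×24.1/10,000 + 472,400×13.7/10,000 + 407,600×3.8/10,000
= 2183.59 + 1152.94 + 647.19 + 154.89 = 4138.61.

4139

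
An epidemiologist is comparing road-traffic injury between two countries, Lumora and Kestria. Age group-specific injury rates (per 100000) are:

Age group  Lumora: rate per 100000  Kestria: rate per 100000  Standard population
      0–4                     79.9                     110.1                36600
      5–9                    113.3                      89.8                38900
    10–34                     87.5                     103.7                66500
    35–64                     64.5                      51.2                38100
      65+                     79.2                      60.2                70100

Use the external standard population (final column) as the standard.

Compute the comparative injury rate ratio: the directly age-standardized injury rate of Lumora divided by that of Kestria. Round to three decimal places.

Standard total = 250200; weights = 0.1463, 0.1555, 0.2658, 0.1523, 0.2802.
Lumora: 0.1463×79.9 + 0.1555×113.3 + 0.2658×87.5 + 0.1523×64.5 + 0.2802×79.2 = 84.5717 per 100000.
Kestria: 0.1463×110.1 + 0.1555×89.8 + 0.2658×103.7 + 0.1523×51.2 + 0.2802×60.2 = 82.2928 per 100000.
Ratio = 84.5717 ÷ 82.2928 = 1.02769.

1.028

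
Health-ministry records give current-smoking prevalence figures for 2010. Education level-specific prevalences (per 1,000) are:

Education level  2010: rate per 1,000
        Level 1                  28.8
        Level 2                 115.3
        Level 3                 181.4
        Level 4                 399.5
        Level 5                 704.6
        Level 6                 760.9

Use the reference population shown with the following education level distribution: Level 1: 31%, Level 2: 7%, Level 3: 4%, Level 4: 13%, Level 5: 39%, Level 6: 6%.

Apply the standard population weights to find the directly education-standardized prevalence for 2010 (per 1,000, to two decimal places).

Standard weights: 0.31, 0.07, 0.04, 0.13, 0.39, 0.06.
Standardized rate: 0.3100×28.8 + 0.0700×115.3 + 0.0400×181.4 + 0.1300×399.5 + 0.3900×704.6 + 0.0600×760.9 = 396.6380 per 1,000.

396.64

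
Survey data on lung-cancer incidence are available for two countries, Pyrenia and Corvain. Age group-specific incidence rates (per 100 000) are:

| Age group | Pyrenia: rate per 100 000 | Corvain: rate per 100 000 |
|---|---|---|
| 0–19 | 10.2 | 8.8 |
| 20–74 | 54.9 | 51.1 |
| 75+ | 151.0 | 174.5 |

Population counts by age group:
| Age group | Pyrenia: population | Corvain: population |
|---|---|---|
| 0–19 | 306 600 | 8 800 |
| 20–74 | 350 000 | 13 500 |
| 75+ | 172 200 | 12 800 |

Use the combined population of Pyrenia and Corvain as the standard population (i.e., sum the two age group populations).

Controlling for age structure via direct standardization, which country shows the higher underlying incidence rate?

Combined standard total = 863 900; weights = 0.3651, 0.4208, 0.2141.
Pyrenia: 0.3651×10.2 + 0.4208×54.9 + 0.2141×151.0 = 59.1599 per 100 000.
Corvain: 0.3651×8.8 + 0.4208×51.1 + 0.2141×174.5 = 62.0823 per 100 000.

Corvain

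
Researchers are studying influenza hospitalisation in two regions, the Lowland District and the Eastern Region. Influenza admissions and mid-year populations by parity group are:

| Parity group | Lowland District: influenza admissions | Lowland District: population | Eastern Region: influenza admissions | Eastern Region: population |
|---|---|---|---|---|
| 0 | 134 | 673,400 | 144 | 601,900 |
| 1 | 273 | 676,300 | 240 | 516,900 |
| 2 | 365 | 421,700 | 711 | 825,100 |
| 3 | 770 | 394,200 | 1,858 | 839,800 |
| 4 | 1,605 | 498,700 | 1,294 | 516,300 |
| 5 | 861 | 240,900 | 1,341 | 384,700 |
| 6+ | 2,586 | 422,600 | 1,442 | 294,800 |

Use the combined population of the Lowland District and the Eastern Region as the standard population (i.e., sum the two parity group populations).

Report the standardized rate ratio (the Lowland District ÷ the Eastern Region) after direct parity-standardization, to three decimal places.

Parity-specific rates per 100,000 for the Lowland District: 19.90, 40.37, 86.55, 195.33, 321.84, 357.41, 611.93.
For the Eastern Region: 23.92, 46.43, 86.17, 221.24, 250.63, 348.58, 489.15.
Combined standard total = 7,307,300; weights = 0.1745, 0.1633, 0.1706, 0.1689, 0.1389, 0.0856, 0.0982.
The Lowland District: 0.1745×19.90 + 0.1633×40.37 + 0.1706×86.55 + 0.1689×195.33 + 0.1389×321.84 + 0.0856×357.41 + 0.0982×611.93 = 193.1978 per 100,000.
The Eastern Region: 0.1745×23.92 + 0.1633×46.43 + 0.1706×86.17 + 0.1689×221.24 + 0.1389×250.63 + 0.0856×348.58 + 0.0982×489.15 = 176.5001 per 100,000.
Ratio = 193.1978 ÷ 176.5001 = 1.09460.

1.095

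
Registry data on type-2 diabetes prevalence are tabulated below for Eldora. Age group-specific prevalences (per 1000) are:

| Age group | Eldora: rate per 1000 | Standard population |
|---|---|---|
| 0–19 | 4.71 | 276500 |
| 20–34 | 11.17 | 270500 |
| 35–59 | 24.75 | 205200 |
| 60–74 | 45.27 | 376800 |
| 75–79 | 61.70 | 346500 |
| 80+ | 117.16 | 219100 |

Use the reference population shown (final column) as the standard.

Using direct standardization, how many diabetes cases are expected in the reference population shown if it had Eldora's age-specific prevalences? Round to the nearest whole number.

Expected diabetes cases = Σ (standard pop × age-specific rate ÷ 1000)
= 276500×4.71/1000 + 270500×11.17/1000 + 205200×24.75/1000 + 376800×45.27/1000 + 346500×61.70/1000 + 219100×117.16/1000
= 1302.32 + 3021.49 + 5078.70 + 17057.74 + 21379.05 + 25669.76 = 73509.04.

73509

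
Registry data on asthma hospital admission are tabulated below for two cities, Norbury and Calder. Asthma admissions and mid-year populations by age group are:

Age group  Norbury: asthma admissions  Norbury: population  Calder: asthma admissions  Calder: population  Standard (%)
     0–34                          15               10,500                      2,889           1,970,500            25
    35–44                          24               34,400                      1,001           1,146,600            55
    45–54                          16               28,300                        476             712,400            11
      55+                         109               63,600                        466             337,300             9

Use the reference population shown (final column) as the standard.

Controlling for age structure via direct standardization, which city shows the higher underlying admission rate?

Calder

Age-specific rates per 10,000 for Norbury: 14.29, 6.98, 5.65, 17.14.
For Calder: 14.66, 8.73, 6.68, 13.82.
Standard weights: 0.25, 0.55, 0.11, 0.09.
Norbury: 0.2500×14.29 + 0.5500×6.98 + 0.1100×5.65 + 0.0900×17.14 = 9.5730 per 10,000.
Calder: 0.2500×14.66 + 0.5500×8.73 + 0.1100×6.68 + 0.0900×13.82 = 10.4453 per 10,000.
The crude rates (11.99 vs 11.60) would put Norbury higher, but that reflects its age composition; once standardized to a common age structure, Calder has the higher underlying rate.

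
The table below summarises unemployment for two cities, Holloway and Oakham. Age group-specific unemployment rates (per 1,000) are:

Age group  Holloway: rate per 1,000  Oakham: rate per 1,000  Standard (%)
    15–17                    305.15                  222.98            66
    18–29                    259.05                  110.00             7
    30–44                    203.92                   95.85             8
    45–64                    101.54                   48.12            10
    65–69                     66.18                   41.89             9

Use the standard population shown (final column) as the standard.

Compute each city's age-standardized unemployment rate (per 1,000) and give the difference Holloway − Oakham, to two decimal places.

Standard weights: 0.66, 0.07, 0.08, 0.10, 0.09.
Holloway: 0.6600×305.15 + 0.0700×259.05 + 0.0800×203.92 + 0.1000×101.54 + 0.0900×66.18 = 251.9563 per 1,000.
Oakham: 0.6600×222.98 + 0.0700×110.00 + 0.0800×95.85 + 0.1000×48.12 + 0.0900×41.89 = 171.1169 per 1,000.
Difference = 251.9563 − 171.1169 = 80.8394.

80.84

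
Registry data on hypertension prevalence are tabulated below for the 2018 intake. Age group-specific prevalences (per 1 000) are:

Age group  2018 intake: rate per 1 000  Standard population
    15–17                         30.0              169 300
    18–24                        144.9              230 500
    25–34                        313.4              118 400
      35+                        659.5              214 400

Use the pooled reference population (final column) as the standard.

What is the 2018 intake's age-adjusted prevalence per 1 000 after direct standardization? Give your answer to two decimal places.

296.18

Standard total = 732 600; weights = 0.2311, 0.3146, 0.1616, 0.2927.
Standardized rate: 0.2311×30.0 + 0.3146×144.9 + 0.1616×313.4 + 0.2927×659.5 = 296.1805 per 1 000.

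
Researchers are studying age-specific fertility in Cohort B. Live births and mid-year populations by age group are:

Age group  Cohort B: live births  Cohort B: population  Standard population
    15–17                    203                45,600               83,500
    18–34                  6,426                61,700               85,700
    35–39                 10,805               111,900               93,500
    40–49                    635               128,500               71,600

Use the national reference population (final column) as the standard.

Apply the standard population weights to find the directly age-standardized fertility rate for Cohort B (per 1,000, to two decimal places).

Age-specific rates per 1,000 for Cohort B: 4.452, 104.149, 96.559, 4.942.
Standard total = 334,300; weights = 0.2498, 0.2564, 0.2797, 0.2142.
Standardized rate: 0.2498×4.452 + 0.2564×104.149 + 0.2797×96.559 + 0.2142×4.942 = 55.8762 per 1,000.

55.88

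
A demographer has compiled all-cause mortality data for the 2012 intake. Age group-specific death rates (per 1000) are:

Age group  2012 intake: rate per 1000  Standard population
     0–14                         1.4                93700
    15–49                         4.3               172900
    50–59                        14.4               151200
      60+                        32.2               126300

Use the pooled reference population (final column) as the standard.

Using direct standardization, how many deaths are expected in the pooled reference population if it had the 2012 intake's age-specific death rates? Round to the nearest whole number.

7119

Expected deaths = Σ (standard pop × age-specific rate ÷ 1000)
= 93700×1.4/1000 + 172900×4.3/1000 + 151200×14.4/1000 + 126300×32.2/1000
= 131.18 + 743.47 + 2177.28 + 4066.86 = 7118.79.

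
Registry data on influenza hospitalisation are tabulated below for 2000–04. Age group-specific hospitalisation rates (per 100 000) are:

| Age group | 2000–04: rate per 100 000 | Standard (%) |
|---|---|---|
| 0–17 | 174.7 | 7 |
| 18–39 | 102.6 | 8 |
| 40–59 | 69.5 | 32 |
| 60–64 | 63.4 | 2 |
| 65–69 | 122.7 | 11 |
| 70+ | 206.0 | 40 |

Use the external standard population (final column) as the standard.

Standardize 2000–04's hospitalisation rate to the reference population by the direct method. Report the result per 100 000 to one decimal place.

Standard weights: 0.07, 0.08, 0.32, 0.02, 0.11, 0.40.
Standardized rate: 0.0700×174.7 + 0.0800×102.6 + 0.3200×69.5 + 0.0200×63.4 + 0.1100×122.7 + 0.4000×206.0 = 139.8420 per 100 000.

139.8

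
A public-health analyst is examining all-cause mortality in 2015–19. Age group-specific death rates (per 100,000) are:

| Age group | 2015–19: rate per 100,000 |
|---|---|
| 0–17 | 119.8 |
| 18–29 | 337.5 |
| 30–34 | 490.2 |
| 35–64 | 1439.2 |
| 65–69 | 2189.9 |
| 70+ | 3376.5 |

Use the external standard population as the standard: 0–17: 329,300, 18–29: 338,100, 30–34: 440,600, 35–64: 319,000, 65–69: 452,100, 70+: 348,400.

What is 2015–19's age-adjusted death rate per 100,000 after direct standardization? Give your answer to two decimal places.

Standard total = 2,227,500; weights = 0.1478, 0.1518, 0.1978, 0.1432, 0.2030, 0.1564.
Standardized rate: 0.1478×119.8 + 0.1518×337.5 + 0.1978×490.2 + 0.1432×1439.2 + 0.2030×2189.9 + 0.1564×3376.5 = 1344.5891 per 100,000.

1344.59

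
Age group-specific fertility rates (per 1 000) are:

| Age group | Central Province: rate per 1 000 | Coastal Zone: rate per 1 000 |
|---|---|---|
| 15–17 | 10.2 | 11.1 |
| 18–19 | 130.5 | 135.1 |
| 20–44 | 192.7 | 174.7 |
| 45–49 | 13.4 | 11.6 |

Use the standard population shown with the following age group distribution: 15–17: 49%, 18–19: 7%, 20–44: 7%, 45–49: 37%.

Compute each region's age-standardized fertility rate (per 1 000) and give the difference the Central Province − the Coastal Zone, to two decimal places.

1.16

Standard weights: 0.49, 0.07, 0.07, 0.37.
The Central Province: 0.4900×10.2 + 0.0700×130.5 + 0.0700×192.7 + 0.3700×13.4 = 32.5800 per 1 000.
The Coastal Zone: 0.4900×11.1 + 0.0700×135.1 + 0.0700×174.7 + 0.3700×11.6 = 31.4170 per 1 000.
Difference = 32.5800 − 31.4170 = 1.1630.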